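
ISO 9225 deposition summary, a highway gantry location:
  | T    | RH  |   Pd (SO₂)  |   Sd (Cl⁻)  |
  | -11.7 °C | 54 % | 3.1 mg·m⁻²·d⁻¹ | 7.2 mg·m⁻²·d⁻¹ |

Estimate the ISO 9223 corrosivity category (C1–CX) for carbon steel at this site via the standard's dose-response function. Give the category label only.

carbon steel: temperature factor f = +0.150·(-21.7) = -3.2550
  SO₂ term: 1.77·3.1^0.52·exp(0.02·54-3.2550) = 0.3622
  Sd branch = 0.102·Sd^0.62·e^(0.033·RH+0.04·T) = 1.291 μm/a
  r_corr = 0.3622 + 1.291 = 1.653 μm/a
Category bounds: 1.3…25 μm/a bracket r_corr ⇒ C2

C2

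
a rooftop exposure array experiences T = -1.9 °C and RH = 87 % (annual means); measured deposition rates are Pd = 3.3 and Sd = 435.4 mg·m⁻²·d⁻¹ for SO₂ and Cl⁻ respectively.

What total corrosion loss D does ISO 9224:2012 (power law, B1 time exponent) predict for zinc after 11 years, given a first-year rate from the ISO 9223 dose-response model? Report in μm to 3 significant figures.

D(11) = 12.0 μm

zinc: T≤10 °C ⇒ hinge +0.038·(-1.9−10) = -0.4522
  Pd branch = 0.0129·Pd^0.44·e^(0.046·RH+f) = 0.7593 μm/a
  Sd branch = 0.0175·Sd^0.57·e^(0.008·RH+0.085·T) = 0.9535 μm/a
  sum: 0.7593 + 0.9535 → r_corr = 1.713 μm/a
Long-term exponent b (ISO 9224 Table 2, B1) = 0.813
  D(11) = 1.713 × 11^0.813 = 1.713 × 7.025 = 12.03 μm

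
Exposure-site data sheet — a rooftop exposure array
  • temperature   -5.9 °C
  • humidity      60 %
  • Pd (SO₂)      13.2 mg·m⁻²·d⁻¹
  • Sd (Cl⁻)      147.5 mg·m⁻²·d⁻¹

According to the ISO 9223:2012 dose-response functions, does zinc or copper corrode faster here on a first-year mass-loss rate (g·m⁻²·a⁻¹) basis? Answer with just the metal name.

zinc

zinc: T≤10 °C ⇒ hinge +0.038·(-5.9−10) = -0.6042
  SO₂ term: 0.0129·13.2^0.44·exp(0.046·60-0.6042) = 0.3467
  Cl⁻ term: 0.0175·147.5^0.57·exp(0.008·60+0.085·-5.9) = 0.2951
  sum: 0.3467 + 0.2951 → r_corr = 0.6417 μm/a
  mass loss = 0.6417 μm/a × 7.14 g/cm³ = 4.582 g·m⁻²·a⁻¹
copper: temperature factor f = +0.126·(-15.9) = -2.0034
  SO₂ term: 0.0053·13.2^0.26·exp(0.059·60-2.0034) = 0.04819
  Cl⁻ term: 0.01025·147.5^0.27·exp(0.036·60+0.049·-5.9) = 0.2563
  sum: 0.04819 + 0.2563 → r_corr = 0.3045 μm/a
  mass loss = 0.3045 μm/a × 8.96 g/cm³ = 2.729 g·m⁻²·a⁻¹
Ordering by g·m⁻²·a⁻¹: zinc (4.58) > copper (2.73)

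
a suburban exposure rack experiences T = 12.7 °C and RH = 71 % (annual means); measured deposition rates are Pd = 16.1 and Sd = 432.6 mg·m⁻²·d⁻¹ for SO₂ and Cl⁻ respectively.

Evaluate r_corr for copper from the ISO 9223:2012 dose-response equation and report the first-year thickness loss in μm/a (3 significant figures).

copper: temperature factor f = -0.080·(2.7) = -0.2160
  sulphur-dioxide contribution → 0.5801 μm/a
  chloride contribution → 1.267 μm/a
  ⇒ r_corr(copper) = 1.847 μm/a

r_corr = 1.85 μm/a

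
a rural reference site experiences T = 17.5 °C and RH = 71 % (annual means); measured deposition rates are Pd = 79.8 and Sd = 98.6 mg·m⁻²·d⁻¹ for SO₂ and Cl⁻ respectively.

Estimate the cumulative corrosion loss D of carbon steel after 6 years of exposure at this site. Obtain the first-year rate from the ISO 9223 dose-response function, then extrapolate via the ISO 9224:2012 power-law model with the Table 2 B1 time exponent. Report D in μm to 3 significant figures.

carbon steel: T>10 °C ⇒ hinge -0.054·(17.5−10) = -0.4050
  sulphur-dioxide contribution → 47.62 μm/a
  chloride contribution → 36.84 μm/a
  ⇒ r_corr(carbon steel) = 84.47 μm/a
Power-law: D(6) = r_corr · 6^0.523
  D(6) = 84.47 × 6^0.523 = 84.47 × 2.553 = 215.6 μm

D(6) = 216 μm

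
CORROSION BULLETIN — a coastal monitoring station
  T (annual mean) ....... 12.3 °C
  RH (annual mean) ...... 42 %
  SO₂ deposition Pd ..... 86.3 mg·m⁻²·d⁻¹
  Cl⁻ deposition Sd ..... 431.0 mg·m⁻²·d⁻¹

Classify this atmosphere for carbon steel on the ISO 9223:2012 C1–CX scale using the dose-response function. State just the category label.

carbon steel: f(T) = -0.054·(T−10) [T>10 °C] = -0.1242
  sulphur-dioxide contribution → 36.78 μm/a
  chloride contribution → 28.68 μm/a
  total first-year rate 65.46 μm/a
Category bounds: 50…80 μm/a bracket r_corr ⇒ C4

C4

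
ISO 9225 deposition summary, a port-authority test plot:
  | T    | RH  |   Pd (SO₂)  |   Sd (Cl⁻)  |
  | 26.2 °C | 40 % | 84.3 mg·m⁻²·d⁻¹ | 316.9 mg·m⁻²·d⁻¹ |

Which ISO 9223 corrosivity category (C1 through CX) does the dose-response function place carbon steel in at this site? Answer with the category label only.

C4

carbon steel: f(T) = -0.054·(T−10) [T>10 °C] = -0.8748
  SO₂ term: 1.77·84.3^0.52·exp(0.02·40-0.8748) = 16.48
  Cl⁻ term: 0.102·316.9^0.62·exp(0.033·40+0.04·26.2) = 38.69
  r_corr = 16.48 + 38.69 = 55.17 μm/a
Category bounds: 50…80 μm/a bracket r_corr ⇒ C4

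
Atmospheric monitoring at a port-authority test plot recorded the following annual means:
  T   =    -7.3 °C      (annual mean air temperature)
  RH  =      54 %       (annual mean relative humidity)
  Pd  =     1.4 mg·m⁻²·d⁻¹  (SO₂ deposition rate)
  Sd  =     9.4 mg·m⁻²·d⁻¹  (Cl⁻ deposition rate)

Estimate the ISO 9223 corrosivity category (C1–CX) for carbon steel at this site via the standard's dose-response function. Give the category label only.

carbon steel: temperature factor f = +0.150·(-17.3) = -2.5950
  sulphur-dioxide contribution → 0.4635 μm/a
  chloride contribution → 1.816 μm/a
  total first-year rate 2.279 μm/a
ISO 9223 Table 2 (carbon steel): 1.3 < 2.28 ≤ 25 μm/a ⇒ C2

C2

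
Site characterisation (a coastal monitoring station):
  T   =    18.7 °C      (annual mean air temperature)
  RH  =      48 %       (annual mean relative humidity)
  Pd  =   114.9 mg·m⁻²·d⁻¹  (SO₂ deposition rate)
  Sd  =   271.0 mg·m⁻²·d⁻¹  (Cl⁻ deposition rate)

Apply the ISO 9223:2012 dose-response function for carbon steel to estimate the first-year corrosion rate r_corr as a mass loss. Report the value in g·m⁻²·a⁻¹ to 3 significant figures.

carbon steel: f(T) = -0.054·(T−10) [T>10 °C] = -0.4698
  SO₂ term: 1.77·114.9^0.52·exp(0.02·48-0.4698) = 34.06
  Cl⁻ term: 0.102·271.0^0.62·exp(0.033·48+0.04·18.7) = 33.87
  r_corr = 34.06 + 33.87 = 67.93 μm/a
Convert to mass loss: 67.93 μm/a × 7.85 g/cm³ = 533.2 g·m⁻²·a⁻¹

r_corr = 533 g·m⁻²·a⁻¹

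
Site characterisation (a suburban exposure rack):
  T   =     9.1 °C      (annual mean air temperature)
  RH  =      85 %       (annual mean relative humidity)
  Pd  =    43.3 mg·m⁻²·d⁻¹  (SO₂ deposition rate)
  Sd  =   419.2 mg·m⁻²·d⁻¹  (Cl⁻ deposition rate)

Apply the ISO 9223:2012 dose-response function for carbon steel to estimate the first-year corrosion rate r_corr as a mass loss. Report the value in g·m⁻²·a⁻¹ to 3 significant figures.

r_corr = 1.28e+03 g·m⁻²·a⁻¹

carbon steel: T≤10 °C ⇒ hinge +0.150·(9.1−10) = -0.1350
  sulphur-dioxide contribution → 60.06 μm/a
  chloride contribution → 102.5 μm/a
  total first-year rate 162.6 μm/a
Convert to mass loss: 162.6 μm/a × 7.85 g/cm³ = 1276 g·m⁻²·a⁻¹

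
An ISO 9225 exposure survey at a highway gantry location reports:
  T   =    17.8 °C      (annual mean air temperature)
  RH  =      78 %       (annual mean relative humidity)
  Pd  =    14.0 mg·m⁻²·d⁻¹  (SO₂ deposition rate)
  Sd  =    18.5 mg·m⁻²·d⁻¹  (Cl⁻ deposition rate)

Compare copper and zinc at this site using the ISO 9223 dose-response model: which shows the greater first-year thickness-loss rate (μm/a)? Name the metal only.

copper: f(T) = -0.080·(T−10) [T>10 °C] = -0.6240
  sulphur-dioxide contribution → 0.5622 μm/a
  chloride contribution → 0.8936 μm/a
  total first-year rate 1.456 μm/a
zinc: T>10 °C ⇒ hinge -0.071·(17.8−10) = -0.5538
  sulphur-dioxide contribution → 0.8563 μm/a
  chloride contribution → 0.7824 μm/a
  total first-year rate 1.639 μm/a
Ordering by μm/a: zinc (1.64) > copper (1.46)

zinc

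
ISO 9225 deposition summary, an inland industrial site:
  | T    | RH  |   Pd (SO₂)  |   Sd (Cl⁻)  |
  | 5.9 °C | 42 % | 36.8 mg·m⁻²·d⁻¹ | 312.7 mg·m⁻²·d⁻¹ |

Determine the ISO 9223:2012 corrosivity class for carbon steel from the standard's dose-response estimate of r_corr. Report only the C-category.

C3

carbon steel: f(T) = +0.150·(T−10) [T≤10 °C] = -0.6150
  SO₂ term: 1.77·36.8^0.52·exp(0.02·42-0.6150) = 14.45
  Cl⁻ term: 0.102·312.7^0.62·exp(0.033·42+0.04·5.9) = 18.2
  r_corr = 14.45 + 18.2 = 32.65 μm/a
Category bounds: 25…50 μm/a bracket r_corr ⇒ C3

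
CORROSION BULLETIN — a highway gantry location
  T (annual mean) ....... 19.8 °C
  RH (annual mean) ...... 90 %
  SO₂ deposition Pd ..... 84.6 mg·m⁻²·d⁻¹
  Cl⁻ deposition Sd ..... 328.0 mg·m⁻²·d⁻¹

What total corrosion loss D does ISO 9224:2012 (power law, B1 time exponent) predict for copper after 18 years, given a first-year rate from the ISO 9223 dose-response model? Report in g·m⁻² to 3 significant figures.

copper: temperature factor f = -0.080·(9.8) = -0.7840
  Pd branch = 0.0053·Pd^0.26·e^(0.059·RH+f) = 1.552 μm/a
  Sd branch = 0.01025·Sd^0.27·e^(0.036·RH+0.049·T) = 3.3 μm/a
  sum: 1.552 + 3.3 → r_corr = 4.852 μm/a
Long-term exponent b (ISO 9224 Table 2, B1) = 0.667
  D(18) = 4.852 × 18^0.667 = 4.852 × 6.875 = 33.36 μm
  Mass loss = 33.36 μm × 8.96 g/cm³ = 298.9 g·m⁻²

D(18) = 299 g·m⁻²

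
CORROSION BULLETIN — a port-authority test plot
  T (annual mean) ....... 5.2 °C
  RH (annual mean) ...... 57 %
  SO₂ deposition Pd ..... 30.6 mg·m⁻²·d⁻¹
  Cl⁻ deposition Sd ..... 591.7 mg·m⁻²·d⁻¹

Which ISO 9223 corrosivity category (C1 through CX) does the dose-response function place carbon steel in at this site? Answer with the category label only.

carbon steel: f(T) = +0.150·(T−10) [T≤10 °C] = -0.7200
  sulphur-dioxide contribution → 15.96 μm/a
  chloride contribution → 43.11 μm/a
  total first-year rate 59.06 μm/a
ISO 9223 Table 2 (carbon steel): 50 < 59.1 ≤ 80 μm/a ⇒ C4

C4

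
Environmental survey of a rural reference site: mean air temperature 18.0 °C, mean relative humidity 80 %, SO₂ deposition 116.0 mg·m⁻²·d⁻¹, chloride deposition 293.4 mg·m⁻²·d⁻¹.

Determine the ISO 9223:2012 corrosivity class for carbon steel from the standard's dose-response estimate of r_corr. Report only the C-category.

carbon steel: temperature factor f = -0.054·(8.0) = -0.4320
  sulphur-dioxide contribution → 67.41 μm/a
  chloride contribution → 99.46 μm/a
  total first-year rate 166.9 μm/a
Category bounds: 80…200 μm/a bracket r_corr ⇒ C5

C5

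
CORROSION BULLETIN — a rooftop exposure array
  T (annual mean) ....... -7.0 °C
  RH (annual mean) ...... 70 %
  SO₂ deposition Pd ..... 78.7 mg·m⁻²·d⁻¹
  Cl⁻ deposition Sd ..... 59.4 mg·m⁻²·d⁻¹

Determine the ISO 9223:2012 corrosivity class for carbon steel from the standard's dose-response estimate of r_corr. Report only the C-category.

carbon steel: temperature factor f = +0.150·(-17.0) = -2.5500
  SO₂ term: 1.77·78.7^0.52·exp(0.02·70-2.5500) = 5.426
  Sd branch = 0.102·Sd^0.62·e^(0.033·RH+0.04·T) = 9.772 μm/a
  r_corr = 5.426 + 9.772 = 15.2 μm/a
15.2 μm/a falls in (1.3, 25] for carbon steel → category C2

C2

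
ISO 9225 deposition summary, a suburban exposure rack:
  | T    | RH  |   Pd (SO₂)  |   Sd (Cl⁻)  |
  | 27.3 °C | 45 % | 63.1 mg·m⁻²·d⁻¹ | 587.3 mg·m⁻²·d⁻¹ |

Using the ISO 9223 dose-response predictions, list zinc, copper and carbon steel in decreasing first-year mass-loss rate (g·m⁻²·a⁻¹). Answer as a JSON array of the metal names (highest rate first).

zinc: T>10 °C ⇒ hinge -0.071·(27.3−10) = -1.2283
  SO₂ term: 0.0129·63.1^0.44·exp(0.046·45-1.2283) = 0.1854
  Cl⁻ term: 0.0175·587.3^0.57·exp(0.008·45+0.085·27.3) = 9.67
  sum: 0.1854 + 9.67 → r_corr = 9.855 μm/a
  mass loss = 9.855 μm/a × 7.14 g/cm³ = 70.37 g·m⁻²·a⁻¹
copper: f(T) = -0.080·(T−10) [T>10 °C] = -1.3840
  Pd branch = 0.0053·Pd^0.26·e^(0.059·RH+f) = 0.0555 μm/a
  Sd branch = 0.01025·Sd^0.27·e^(0.036·RH+0.049·T) = 1.104 μm/a
  r_corr = 0.0555 + 1.104 = 1.159 μm/a
  mass loss = 1.159 μm/a × 8.96 g/cm³ = 10.39 g·m⁻²·a⁻¹
carbon steel: temperature factor f = -0.054·(17.3) = -0.9342
  SO₂ term: 1.77·63.1^0.52·exp(0.02·45-0.9342) = 14.76
  Sd branch = 0.102·Sd^0.62·e^(0.033·RH+0.04·T) = 69.9 μm/a
  r_corr = 14.76 + 69.9 = 84.66 μm/a
  mass loss = 84.66 μm/a × 7.85 g/cm³ = 664.6 g·m⁻²·a⁻¹
Ordering by g·m⁻²·a⁻¹: carbon steel (665) > zinc (70.4) > copper (10.4)

["carbon steel", "zinc", "copper"]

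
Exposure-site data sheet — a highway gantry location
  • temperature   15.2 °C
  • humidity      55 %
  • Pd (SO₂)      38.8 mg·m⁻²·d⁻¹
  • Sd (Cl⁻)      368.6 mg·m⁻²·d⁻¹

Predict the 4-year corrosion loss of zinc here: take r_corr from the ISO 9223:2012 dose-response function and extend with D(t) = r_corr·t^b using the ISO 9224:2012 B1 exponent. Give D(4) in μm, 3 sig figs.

D(4) = 10.6 μm

zinc: f(T) = -0.071·(T−10) [T>10 °C] = -0.3692
  sulphur-dioxide contribution → 0.5599 μm/a
  chloride contribution → 2.872 μm/a
  total first-year rate 3.432 μm/a
ISO 9224: D(t) = r_corr · t^b with b = 0.813 (zinc, B1)
  D(4) = 3.432 × 4^0.813 = 3.432 × 3.087 = 10.59 μm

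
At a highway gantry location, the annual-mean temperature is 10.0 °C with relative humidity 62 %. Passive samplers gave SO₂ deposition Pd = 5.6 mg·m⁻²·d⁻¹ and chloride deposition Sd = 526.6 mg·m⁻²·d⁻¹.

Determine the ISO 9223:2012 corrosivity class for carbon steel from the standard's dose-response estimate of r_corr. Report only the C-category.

carbon steel: temperature factor f = +0.150·(0.0) = +0.0000
  SO₂ term: 1.77·5.6^0.52·exp(0.02·62+0.0000) = 14.98
  Cl⁻ term: 0.102·526.6^0.62·exp(0.033·62+0.04·10.0) = 57.31
  sum: 14.98 + 57.31 → r_corr = 72.29 μm/a
ISO 9223 Table 2 (carbon steel): 50 < 72.3 ≤ 80 μm/a ⇒ C4

C4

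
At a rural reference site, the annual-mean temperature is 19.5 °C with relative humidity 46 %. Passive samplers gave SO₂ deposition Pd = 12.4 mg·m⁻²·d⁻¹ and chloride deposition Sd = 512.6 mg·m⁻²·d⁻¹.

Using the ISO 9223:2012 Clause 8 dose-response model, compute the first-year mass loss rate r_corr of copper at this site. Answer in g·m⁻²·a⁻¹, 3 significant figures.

copper: T>10 °C ⇒ hinge -0.080·(19.5−10) = -0.7600
  SO₂ term: 0.0053·12.4^0.26·exp(0.059·46-0.7600) = 0.07197
  Cl⁻ term: 0.01025·512.6^0.27·exp(0.036·46+0.049·19.5) = 0.7525
  r_corr = 0.07197 + 0.7525 = 0.8245 μm/a
Convert to mass loss: 0.8245 μm/a × 8.96 g/cm³ = 7.388 g·m⁻²·a⁻¹

r_corr = 7.39 g·m⁻²·a⁻¹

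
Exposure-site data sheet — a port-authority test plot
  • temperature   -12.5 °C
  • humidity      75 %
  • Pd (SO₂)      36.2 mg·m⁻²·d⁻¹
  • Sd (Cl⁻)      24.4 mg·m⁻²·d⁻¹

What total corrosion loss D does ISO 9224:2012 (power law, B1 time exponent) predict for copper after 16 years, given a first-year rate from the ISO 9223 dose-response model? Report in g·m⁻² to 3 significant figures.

D(16) = 14.9 g·m⁻²

copper: temperature factor f = +0.126·(-22.5) = -2.8350
  SO₂ term: 0.0053·36.2^0.26·exp(0.059·75-2.8350) = 0.06608
  Sd branch = 0.01025·Sd^0.27·e^(0.036·RH+0.049·T) = 0.1958 μm/a
  sum: 0.06608 + 0.1958 → r_corr = 0.2619 μm/a
Long-term exponent b (ISO 9224 Table 2, B1) = 0.667
  D(16) = 0.2619 × 16^0.667 = 0.2619 × 6.355 = 1.665 μm
  Mass loss = 1.665 μm × 8.96 g/cm³ = 14.92 g·m⁻²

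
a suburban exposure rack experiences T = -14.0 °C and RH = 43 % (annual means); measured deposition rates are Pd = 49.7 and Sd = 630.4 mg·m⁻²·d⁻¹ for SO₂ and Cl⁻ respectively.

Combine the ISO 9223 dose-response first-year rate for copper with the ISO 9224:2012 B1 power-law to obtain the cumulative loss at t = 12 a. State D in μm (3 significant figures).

D(12) = 0.773 μm

copper: temperature factor f = +0.126·(-24.0) = -3.0240
  SO₂ term: 0.0053·49.7^0.26·exp(0.059·43-3.0240) = 0.008991
  Sd branch = 0.01025·Sd^0.27·e^(0.036·RH+0.049·T) = 0.1384 μm/a
  sum: 0.008991 + 0.1384 → r_corr = 0.1473 μm/a
Long-term exponent b (ISO 9224 Table 2, B1) = 0.667
  D(12) = 0.1473 × 12^0.667 = 0.1473 × 5.246 = 0.7729 μm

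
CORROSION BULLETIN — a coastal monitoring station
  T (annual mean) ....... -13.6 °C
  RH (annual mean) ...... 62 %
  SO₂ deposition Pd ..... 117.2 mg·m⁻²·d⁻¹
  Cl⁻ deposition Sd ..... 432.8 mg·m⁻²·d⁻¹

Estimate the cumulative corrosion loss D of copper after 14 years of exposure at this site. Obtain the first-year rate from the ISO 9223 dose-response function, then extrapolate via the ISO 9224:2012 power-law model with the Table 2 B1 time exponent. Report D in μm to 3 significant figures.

D(14) = 1.68 μm

copper: T≤10 °C ⇒ hinge +0.126·(-13.6−10) = -2.9736
  SO₂ term: 0.0053·117.2^0.26·exp(0.059·62-2.9736) = 0.03626
  Cl⁻ term: 0.01025·432.8^0.27·exp(0.036·62+0.049·-13.6) = 0.2526
  sum: 0.03626 + 0.2526 → r_corr = 0.2889 μm/a
Long-term exponent b (ISO 9224 Table 2, B1) = 0.667
  D(14) = 0.2889 × 14^0.667 = 0.2889 × 5.814 = 1.679 μm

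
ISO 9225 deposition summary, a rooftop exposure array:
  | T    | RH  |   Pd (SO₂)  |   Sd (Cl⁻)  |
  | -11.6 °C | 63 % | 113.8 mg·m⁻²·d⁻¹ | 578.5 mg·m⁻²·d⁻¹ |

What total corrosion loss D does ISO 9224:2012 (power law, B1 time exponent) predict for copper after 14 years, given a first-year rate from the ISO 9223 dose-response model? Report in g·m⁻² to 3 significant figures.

D(14) = 18.8 g·m⁻²

copper: temperature factor f = +0.126·(-21.6) = -2.7216
  SO₂ term: 0.0053·113.8^0.26·exp(0.059·63-2.7216) = 0.04911
  Sd branch = 0.01025·Sd^0.27·e^(0.036·RH+0.049·T) = 0.3124 μm/a
  r_corr = 0.04911 + 0.3124 = 0.3615 μm/a
ISO 9224: D(t) = r_corr · t^b with b = 0.667 (copper, B1)
  D(14) = 0.3615 × 14^0.667 = 0.3615 × 5.814 = 2.102 μm
  Mass loss = 2.102 μm × 8.96 g/cm³ = 18.83 g·m⁻²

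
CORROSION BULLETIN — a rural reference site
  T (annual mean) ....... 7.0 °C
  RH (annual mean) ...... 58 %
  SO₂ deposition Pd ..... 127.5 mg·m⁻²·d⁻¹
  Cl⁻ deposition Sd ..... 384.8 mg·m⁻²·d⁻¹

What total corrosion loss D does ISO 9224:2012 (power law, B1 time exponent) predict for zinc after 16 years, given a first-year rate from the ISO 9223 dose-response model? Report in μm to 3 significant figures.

D(16) = 27.6 μm

zinc: f(T) = +0.038·(T−10) [T≤10 °C] = -0.1140
  Pd branch = 0.0129·Pd^0.44·e^(0.046·RH+f) = 1.4 μm/a
  Sd branch = 0.0175·Sd^0.57·e^(0.008·RH+0.085·T) = 1.502 μm/a
  sum: 1.4 + 1.502 → r_corr = 2.902 μm/a
Long-term exponent b (ISO 9224 Table 2, B1) = 0.813
  D(16) = 2.902 × 16^0.813 = 2.902 × 9.527 = 27.64 μm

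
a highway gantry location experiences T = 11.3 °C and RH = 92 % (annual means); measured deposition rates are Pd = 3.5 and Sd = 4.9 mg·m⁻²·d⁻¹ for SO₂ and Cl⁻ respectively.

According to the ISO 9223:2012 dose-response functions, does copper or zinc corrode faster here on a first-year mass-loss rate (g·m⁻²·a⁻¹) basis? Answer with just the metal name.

copper: T>10 °C ⇒ hinge -0.080·(11.3−10) = -0.1040
  sulphur-dioxide contribution → 1.506 μm/a
  chloride contribution → 0.7515 μm/a
  ⇒ r_corr(copper) = 2.258 μm/a
  mass loss = 2.258 μm/a × 8.96 g/cm³ = 20.23 g·m⁻²·a⁻¹
zinc: T>10 °C ⇒ hinge -0.071·(11.3−10) = -0.0923
  sulphur-dioxide contribution → 1.405 μm/a
  chloride contribution → 0.2362 μm/a
  ⇒ r_corr(zinc) = 1.642 μm/a
  mass loss = 1.642 μm/a × 7.14 g/cm³ = 11.72 g·m⁻²·a⁻¹
Ordering by g·m⁻²·a⁻¹: copper (20.2) > zinc (11.7)

copper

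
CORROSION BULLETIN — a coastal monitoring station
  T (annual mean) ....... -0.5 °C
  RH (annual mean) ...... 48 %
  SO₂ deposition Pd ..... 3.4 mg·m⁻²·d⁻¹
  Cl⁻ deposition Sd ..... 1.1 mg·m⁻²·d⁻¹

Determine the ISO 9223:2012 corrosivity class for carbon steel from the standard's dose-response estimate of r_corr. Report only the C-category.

C2

carbon steel: T≤10 °C ⇒ hinge +0.150·(-0.5−10) = -1.5750
  sulphur-dioxide contribution → 1.808 μm/a
  chloride contribution → 0.517 μm/a
  total first-year rate 2.325 μm/a
ISO 9223 Table 2 (carbon steel): 1.3 < 2.33 ≤ 25 μm/a ⇒ C2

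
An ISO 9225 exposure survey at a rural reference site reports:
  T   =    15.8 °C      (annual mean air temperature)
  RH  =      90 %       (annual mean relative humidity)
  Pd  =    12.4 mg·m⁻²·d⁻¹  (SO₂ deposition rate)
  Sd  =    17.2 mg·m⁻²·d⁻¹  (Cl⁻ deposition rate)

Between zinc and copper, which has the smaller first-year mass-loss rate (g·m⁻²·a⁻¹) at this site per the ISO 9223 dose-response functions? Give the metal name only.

zinc

zinc: T>10 °C ⇒ hinge -0.071·(15.8−10) = -0.4118
  Pd branch = 0.0129·Pd^0.44·e^(0.046·RH+f) = 1.625 μm/a
  Cl⁻ term: 0.0175·17.2^0.57·exp(0.008·90+0.085·15.8) = 0.697
  sum: 1.625 + 0.697 → r_corr = 2.322 μm/a
  mass loss = 2.322 μm/a × 7.14 g/cm³ = 16.58 g·m⁻²·a⁻¹
copper: f(T) = -0.080·(T−10) [T>10 °C] = -0.4640
  SO₂ term: 0.0053·12.4^0.26·exp(0.059·90-0.4640) = 1.298
  Cl⁻ term: 0.01025·17.2^0.27·exp(0.036·90+0.049·15.8) = 1.224
  r_corr = 1.298 + 1.224 = 2.521 μm/a
  mass loss = 2.521 μm/a × 8.96 g/cm³ = 22.59 g·m⁻²·a⁻¹
Ordering by g·m⁻²·a⁻¹: copper (22.6) > zinc (16.6)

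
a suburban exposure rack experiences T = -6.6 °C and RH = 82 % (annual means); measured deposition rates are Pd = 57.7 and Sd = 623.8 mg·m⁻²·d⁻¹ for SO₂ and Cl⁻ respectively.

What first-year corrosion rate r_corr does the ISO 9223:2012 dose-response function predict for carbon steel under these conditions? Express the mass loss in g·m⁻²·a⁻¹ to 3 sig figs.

r_corr = 547 g·m⁻²·a⁻¹

carbon steel: temperature factor f = +0.150·(-16.6) = -2.4900
  SO₂ term: 1.77·57.7^0.52·exp(0.02·82-2.4900) = 6.232
  Sd branch = 0.102·Sd^0.62·e^(0.033·RH+0.04·T) = 63.4 μm/a
  r_corr = 6.232 + 63.4 = 69.63 μm/a
Convert to mass loss: 69.63 μm/a × 7.85 g/cm³ = 546.6 g·m⁻²·a⁻¹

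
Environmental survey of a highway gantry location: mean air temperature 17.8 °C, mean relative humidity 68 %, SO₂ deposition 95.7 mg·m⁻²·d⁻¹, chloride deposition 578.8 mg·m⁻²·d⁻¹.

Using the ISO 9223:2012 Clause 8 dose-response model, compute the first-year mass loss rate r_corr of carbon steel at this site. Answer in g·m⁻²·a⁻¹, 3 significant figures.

r_corr = 1.18e+03 g·m⁻²·a⁻¹

carbon steel: T>10 °C ⇒ hinge -0.054·(17.8−10) = -0.4212
  SO₂ term: 1.77·95.7^0.52·exp(0.02·68-0.4212) = 48.5
  Cl⁻ term: 0.102·578.8^0.62·exp(0.033·68+0.04·17.8) = 101.2
  sum: 48.5 + 101.2 → r_corr = 149.7 μm/a
Convert to mass loss: 149.7 μm/a × 7.85 g/cm³ = 1175 g·m⁻²·a⁻¹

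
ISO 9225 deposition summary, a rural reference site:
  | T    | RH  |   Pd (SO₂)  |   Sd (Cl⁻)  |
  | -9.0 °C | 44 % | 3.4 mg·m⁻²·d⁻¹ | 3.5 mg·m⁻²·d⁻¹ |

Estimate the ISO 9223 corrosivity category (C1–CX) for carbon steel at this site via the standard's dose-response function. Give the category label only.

carbon steel: T≤10 °C ⇒ hinge +0.150·(-9.0−10) = -2.8500
  sulphur-dioxide contribution → 0.4664 μm/a
  chloride contribution → 0.661 μm/a
  total first-year rate 1.127 μm/a
Category bounds: 0…1.3 μm/a bracket r_corr ⇒ C1

C1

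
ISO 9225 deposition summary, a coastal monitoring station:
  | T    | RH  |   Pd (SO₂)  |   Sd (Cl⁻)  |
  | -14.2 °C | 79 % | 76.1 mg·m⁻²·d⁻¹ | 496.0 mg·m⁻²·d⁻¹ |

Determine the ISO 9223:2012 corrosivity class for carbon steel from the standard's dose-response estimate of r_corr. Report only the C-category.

carbon steel: T≤10 °C ⇒ hinge +0.150·(-14.2−10) = -3.6300
  SO₂ term: 1.77·76.1^0.52·exp(0.02·79-3.6300) = 2.168
  Cl⁻ term: 0.102·496.0^0.62·exp(0.033·79+0.04·-14.2) = 36.76
  sum: 2.168 + 36.76 → r_corr = 38.92 μm/a
Category bounds: 25…50 μm/a bracket r_corr ⇒ C3

C3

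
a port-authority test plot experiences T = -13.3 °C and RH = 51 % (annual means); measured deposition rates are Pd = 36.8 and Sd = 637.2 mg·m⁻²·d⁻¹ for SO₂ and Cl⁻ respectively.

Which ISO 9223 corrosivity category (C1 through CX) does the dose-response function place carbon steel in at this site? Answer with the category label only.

carbon steel: temperature factor f = +0.150·(-23.3) = -3.4950
  SO₂ term: 1.77·36.8^0.52·exp(0.02·51-3.4950) = 0.9713
  Sd branch = 0.102·Sd^0.62·e^(0.033·RH+0.04·T) = 17.67 μm/a
  r_corr = 0.9713 + 17.67 = 18.64 μm/a
18.6 μm/a falls in (1.3, 25] for carbon steel → category C2

C2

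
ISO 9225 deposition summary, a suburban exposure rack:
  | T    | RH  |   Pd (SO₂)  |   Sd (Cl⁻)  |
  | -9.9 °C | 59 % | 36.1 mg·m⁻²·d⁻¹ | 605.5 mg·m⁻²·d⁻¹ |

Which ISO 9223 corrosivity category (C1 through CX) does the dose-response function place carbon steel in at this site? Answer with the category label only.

carbon steel: T≤10 °C ⇒ hinge +0.150·(-9.9−10) = -2.9850
  SO₂ term: 1.77·36.1^0.52·exp(0.02·59-2.9850) = 1.879
  Cl⁻ term: 0.102·605.5^0.62·exp(0.033·59+0.04·-9.9) = 25.53
  r_corr = 1.879 + 25.53 = 27.41 μm/a
Category bounds: 25…50 μm/a bracket r_corr ⇒ C3

C3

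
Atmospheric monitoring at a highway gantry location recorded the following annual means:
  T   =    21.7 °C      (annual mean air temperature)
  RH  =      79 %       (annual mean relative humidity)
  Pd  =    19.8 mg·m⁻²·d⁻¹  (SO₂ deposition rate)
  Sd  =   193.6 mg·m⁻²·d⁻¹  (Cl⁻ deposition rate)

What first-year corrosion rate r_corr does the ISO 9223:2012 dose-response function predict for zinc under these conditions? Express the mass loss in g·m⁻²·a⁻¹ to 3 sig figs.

zinc: f(T) = -0.071·(T−10) [T>10 °C] = -0.8307
  SO₂ term: 0.0129·19.8^0.44·exp(0.046·79-0.8307) = 0.7917
  Cl⁻ term: 0.0175·193.6^0.57·exp(0.008·79+0.085·21.7) = 4.189
  r_corr = 0.7917 + 4.189 = 4.981 μm/a
Convert to mass loss: 4.981 μm/a × 7.14 g/cm³ = 35.56 g·m⁻²·a⁻¹

r_corr = 35.6 g·m⁻²·a⁻¹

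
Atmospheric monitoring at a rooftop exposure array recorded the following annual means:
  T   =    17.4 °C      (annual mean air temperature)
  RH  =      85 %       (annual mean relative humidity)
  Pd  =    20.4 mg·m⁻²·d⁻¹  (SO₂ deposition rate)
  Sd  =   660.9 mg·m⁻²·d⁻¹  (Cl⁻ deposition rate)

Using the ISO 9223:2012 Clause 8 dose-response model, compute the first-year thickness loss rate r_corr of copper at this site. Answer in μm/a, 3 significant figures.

copper: temperature factor f = -0.080·(7.4) = -0.5920
  SO₂ term: 0.0053·20.4^0.26·exp(0.059·85-0.5920) = 0.9675
  Cl⁻ term: 0.01025·660.9^0.27·exp(0.036·85+0.049·17.4) = 2.961
  sum: 0.9675 + 2.961 → r_corr = 3.928 μm/a

r_corr = 3.93 μm/a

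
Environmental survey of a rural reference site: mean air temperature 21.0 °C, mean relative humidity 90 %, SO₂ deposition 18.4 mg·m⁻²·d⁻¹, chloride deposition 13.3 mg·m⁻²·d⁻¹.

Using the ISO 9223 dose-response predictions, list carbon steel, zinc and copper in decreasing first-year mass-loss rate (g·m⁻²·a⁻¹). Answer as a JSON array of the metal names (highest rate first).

["carbon steel", "copper", "zinc"]

carbon steel: T>10 °C ⇒ hinge -0.054·(21.0−10) = -0.5940
  SO₂ term: 1.77·18.4^0.52·exp(0.02·90-0.5940) = 26.88
  Cl⁻ term: 0.102·13.3^0.62·exp(0.033·90+0.04·21.0) = 22.91
  r_corr = 26.88 + 22.91 = 49.79 μm/a
  mass loss = 49.79 μm/a × 7.85 g/cm³ = 390.9 g·m⁻²·a⁻¹
zinc: f(T) = -0.071·(T−10) [T>10 °C] = -0.7810
  SO₂ term: 0.0129·18.4^0.44·exp(0.046·90-0.7810) = 1.336
  Cl⁻ term: 0.0175·13.3^0.57·exp(0.008·90+0.085·21.0) = 0.9366
  r_corr = 1.336 + 0.9366 = 2.273 μm/a
  mass loss = 2.273 μm/a × 7.14 g/cm³ = 16.23 g·m⁻²·a⁻¹
copper: temperature factor f = -0.080·(11.0) = -0.8800
  Pd branch = 0.0053·Pd^0.26·e^(0.059·RH+f) = 0.9485 μm/a
  Sd branch = 0.01025·Sd^0.27·e^(0.036·RH+0.049·T) = 1.473 μm/a
  sum: 0.9485 + 1.473 → r_corr = 2.421 μm/a
  mass loss = 2.421 μm/a × 8.96 g/cm³ = 21.7 g·m⁻²·a⁻¹
Ordering by g·m⁻²·a⁻¹: carbon steel (391) > copper (21.7) > zinc (16.2)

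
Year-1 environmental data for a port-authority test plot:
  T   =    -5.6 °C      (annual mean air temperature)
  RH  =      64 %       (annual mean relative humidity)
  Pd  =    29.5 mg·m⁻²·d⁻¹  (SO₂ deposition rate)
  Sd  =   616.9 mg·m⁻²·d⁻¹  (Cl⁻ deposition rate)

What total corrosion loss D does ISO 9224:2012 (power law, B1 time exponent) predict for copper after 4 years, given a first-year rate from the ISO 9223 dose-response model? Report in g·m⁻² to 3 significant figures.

D(4) = 11.8 g·m⁻²

copper: f(T) = +0.126·(T−10) [T≤10 °C] = -1.9656
  sulphur-dioxide contribution → 0.0781 μm/a
  chloride contribution → 0.4421 μm/a
  total first-year rate 0.5202 μm/a
Power-law: D(4) = r_corr · 4^0.667
  D(4) = 0.5202 × 4^0.667 = 0.5202 × 2.521 = 1.311 μm
  Mass loss = 1.311 μm × 8.96 g/cm³ = 11.75 g·m⁻²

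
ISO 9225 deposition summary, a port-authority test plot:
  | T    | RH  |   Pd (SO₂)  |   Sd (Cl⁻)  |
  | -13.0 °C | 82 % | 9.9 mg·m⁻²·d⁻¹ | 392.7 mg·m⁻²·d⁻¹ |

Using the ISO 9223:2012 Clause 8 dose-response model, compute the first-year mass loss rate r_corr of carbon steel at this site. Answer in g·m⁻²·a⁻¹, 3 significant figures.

carbon steel: f(T) = +0.150·(T−10) [T≤10 °C] = -3.4500
  SO₂ term: 1.77·9.9^0.52·exp(0.02·82-3.4500) = 0.9542
  Sd branch = 0.102·Sd^0.62·e^(0.033·RH+0.04·T) = 36.84 μm/a
  sum: 0.9542 + 36.84 → r_corr = 37.79 μm/a
Convert to mass loss: 37.79 μm/a × 7.85 g/cm³ = 296.7 g·m⁻²·a⁻¹

r_corr = 297 g·m⁻²·a⁻¹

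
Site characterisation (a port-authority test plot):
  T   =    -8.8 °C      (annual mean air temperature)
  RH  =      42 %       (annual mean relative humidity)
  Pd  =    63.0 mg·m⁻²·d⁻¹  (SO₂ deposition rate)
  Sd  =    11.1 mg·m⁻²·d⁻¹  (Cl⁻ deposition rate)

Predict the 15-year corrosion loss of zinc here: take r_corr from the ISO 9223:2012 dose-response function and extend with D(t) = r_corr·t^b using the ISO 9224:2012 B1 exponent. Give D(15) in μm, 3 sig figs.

zinc: f(T) = +0.038·(T−10) [T≤10 °C] = -0.7144
  SO₂ term: 0.0129·63.0^0.44·exp(0.046·42-0.7144) = 0.2698
  Sd branch = 0.0175·Sd^0.57·e^(0.008·RH+0.085·T) = 0.0457 μm/a
  r_corr = 0.2698 + 0.0457 = 0.3155 μm/a
Long-term exponent b (ISO 9224 Table 2, B1) = 0.813
  D(15) = 0.3155 × 15^0.813 = 0.3155 × 9.04 = 2.852 μm

D(15) = 2.85 μm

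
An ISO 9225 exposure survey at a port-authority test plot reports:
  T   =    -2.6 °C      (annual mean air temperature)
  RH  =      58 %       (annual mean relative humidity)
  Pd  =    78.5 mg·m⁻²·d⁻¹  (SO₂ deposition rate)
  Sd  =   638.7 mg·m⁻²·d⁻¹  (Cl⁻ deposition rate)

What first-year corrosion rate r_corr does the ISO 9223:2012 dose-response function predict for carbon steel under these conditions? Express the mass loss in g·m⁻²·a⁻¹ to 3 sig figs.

carbon steel: temperature factor f = +0.150·(-12.6) = -1.8900
  sulphur-dioxide contribution → 8.247 μm/a
  chloride contribution → 34.19 μm/a
  total first-year rate 42.44 μm/a
Convert to mass loss: 42.44 μm/a × 7.85 g/cm³ = 333.2 g·m⁻²·a⁻¹

r_corr = 333 g·m⁻²·a⁻¹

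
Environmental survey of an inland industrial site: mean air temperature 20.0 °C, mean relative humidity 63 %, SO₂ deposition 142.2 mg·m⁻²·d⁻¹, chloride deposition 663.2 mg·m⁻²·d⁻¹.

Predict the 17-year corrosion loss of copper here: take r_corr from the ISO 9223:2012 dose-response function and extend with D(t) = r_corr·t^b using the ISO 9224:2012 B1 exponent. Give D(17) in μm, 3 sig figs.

copper: temperature factor f = -0.080·(10.0) = -0.8000
  SO₂ term: 0.0053·142.2^0.26·exp(0.059·63-0.8000) = 0.3555
  Cl⁻ term: 0.01025·663.2^0.27·exp(0.036·63+0.049·20.0) = 1.525
  sum: 0.3555 + 1.525 → r_corr = 1.88 μm/a
Power-law: D(17) = r_corr · 17^0.667
  D(17) = 1.88 × 17^0.667 = 1.88 × 6.618 = 12.44 μm

D(17) = 12.4 μm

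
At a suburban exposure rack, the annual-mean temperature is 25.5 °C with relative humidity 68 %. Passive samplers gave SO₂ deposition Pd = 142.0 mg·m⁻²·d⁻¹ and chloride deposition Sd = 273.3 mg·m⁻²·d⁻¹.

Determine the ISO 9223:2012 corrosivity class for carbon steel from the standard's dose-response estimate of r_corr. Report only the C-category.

C5

carbon steel: temperature factor f = -0.054·(15.5) = -0.8370
  sulphur-dioxide contribution → 39.29 μm/a
  chloride contribution → 86.47 μm/a
  total first-year rate 125.8 μm/a
126 μm/a falls in (80, 200] for carbon steel → category C5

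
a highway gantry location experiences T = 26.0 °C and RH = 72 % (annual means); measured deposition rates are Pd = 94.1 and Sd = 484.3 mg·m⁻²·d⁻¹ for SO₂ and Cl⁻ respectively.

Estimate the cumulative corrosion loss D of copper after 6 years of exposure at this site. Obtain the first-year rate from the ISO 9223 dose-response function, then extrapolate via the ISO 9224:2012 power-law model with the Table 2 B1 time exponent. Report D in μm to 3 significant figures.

D(6) = 9.69 μm

copper: f(T) = -0.080·(T−10) [T>10 °C] = -1.2800
  Pd branch = 0.0053·Pd^0.26·e^(0.059·RH+f) = 0.336 μm/a
  Sd branch = 0.01025·Sd^0.27·e^(0.036·RH+0.049·T) = 2.598 μm/a
  r_corr = 0.336 + 2.598 = 2.934 μm/a
Power-law: D(6) = r_corr · 6^0.667
  D(6) = 2.934 × 6^0.667 = 2.934 × 3.304 = 9.695 μm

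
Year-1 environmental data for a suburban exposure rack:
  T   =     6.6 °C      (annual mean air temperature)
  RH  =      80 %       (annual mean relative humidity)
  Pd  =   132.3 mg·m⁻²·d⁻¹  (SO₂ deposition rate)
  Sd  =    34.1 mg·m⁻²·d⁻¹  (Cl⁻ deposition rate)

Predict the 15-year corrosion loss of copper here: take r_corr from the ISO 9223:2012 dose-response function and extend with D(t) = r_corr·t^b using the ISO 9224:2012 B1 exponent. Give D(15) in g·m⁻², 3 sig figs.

copper: T≤10 °C ⇒ hinge +0.126·(6.6−10) = -0.4284
  SO₂ term: 0.0053·132.3^0.26·exp(0.059·80-0.4284) = 1.379
  Sd branch = 0.01025·Sd^0.27·e^(0.036·RH+0.049·T) = 0.6543 μm/a
  sum: 1.379 + 0.6543 → r_corr = 2.034 μm/a
ISO 9224: D(t) = r_corr · t^b with b = 0.667 (copper, B1)
  D(15) = 2.034 × 15^0.667 = 2.034 × 6.088 = 12.38 μm
  Mass loss = 12.38 μm × 8.96 g/cm³ = 110.9 g·m⁻²

D(15) = 111 g·m⁻²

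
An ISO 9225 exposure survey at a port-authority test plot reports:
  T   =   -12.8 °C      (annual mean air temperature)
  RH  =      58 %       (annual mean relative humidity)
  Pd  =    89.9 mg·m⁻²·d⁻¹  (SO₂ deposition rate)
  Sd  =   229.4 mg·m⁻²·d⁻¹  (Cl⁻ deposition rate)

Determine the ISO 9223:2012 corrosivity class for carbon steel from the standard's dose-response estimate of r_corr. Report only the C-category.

carbon steel: temperature factor f = +0.150·(-22.8) = -3.4200
  sulphur-dioxide contribution → 1.916 μm/a
  chloride contribution → 12.05 μm/a
  total first-year rate 13.97 μm/a
Category bounds: 1.3…25 μm/a bracket r_corr ⇒ C2

C2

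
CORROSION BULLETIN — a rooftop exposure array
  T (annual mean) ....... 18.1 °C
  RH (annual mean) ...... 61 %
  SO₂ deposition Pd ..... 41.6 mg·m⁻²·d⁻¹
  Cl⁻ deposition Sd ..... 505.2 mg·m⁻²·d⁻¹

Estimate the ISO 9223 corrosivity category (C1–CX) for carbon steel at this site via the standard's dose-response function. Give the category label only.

C5

carbon steel: T>10 °C ⇒ hinge -0.054·(18.1−10) = -0.4374
  Pd branch = 1.77·Pd^0.52·e^(0.02·RH+f) = 26.9 μm/a
  Sd branch = 0.102·Sd^0.62·e^(0.033·RH+0.04·T) = 74.72 μm/a
  sum: 26.9 + 74.72 → r_corr = 101.6 μm/a
102 μm/a falls in (80, 200] for carbon steel → category C5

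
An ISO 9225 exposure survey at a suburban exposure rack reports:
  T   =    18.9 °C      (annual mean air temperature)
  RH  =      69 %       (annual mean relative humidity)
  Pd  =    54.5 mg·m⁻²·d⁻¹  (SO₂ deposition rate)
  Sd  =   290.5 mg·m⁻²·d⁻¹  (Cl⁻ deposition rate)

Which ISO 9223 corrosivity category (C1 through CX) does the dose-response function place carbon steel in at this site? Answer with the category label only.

carbon steel: f(T) = -0.054·(T−10) [T>10 °C] = -0.4806
  SO₂ term: 1.77·54.5^0.52·exp(0.02·69-0.4806) = 34.79
  Sd branch = 0.102·Sd^0.62·e^(0.033·RH+0.04·T) = 71.28 μm/a
  r_corr = 34.79 + 71.28 = 106.1 μm/a
106 μm/a falls in (80, 200] for carbon steel → category C5

C5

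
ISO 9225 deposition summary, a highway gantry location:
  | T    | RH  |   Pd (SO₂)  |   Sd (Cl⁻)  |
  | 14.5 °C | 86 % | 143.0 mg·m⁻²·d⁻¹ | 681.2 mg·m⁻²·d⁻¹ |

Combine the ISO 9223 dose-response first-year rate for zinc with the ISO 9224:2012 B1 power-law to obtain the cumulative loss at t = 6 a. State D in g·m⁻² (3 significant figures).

D(6) = 284 g·m⁻²

zinc: f(T) = -0.071·(T−10) [T>10 °C] = -0.3195
  SO₂ term: 0.0129·143.0^0.44·exp(0.046·86-0.3195) = 4.348
  Cl⁻ term: 0.0175·681.2^0.57·exp(0.008·86+0.085·14.5) = 4.921
  r_corr = 4.348 + 4.921 = 9.269 μm/a
Power-law: D(6) = r_corr · 6^0.813
  D(6) = 9.269 × 6^0.813 = 9.269 × 4.292 = 39.78 μm
  Mass loss = 39.78 μm × 7.14 g/cm³ = 284 g·m⁻²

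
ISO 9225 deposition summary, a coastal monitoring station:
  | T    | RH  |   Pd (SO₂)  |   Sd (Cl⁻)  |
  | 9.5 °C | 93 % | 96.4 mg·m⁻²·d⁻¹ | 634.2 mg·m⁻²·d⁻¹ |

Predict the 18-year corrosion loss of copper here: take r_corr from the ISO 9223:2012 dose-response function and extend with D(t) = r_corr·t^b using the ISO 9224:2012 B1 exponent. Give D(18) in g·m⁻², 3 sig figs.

copper: T≤10 °C ⇒ hinge +0.126·(9.5−10) = -0.0630
  Pd branch = 0.0053·Pd^0.26·e^(0.059·RH+f) = 3.942 μm/a
  Sd branch = 0.01025·Sd^0.27·e^(0.036·RH+0.049·T) = 2.652 μm/a
  sum: 3.942 + 2.652 → r_corr = 6.594 μm/a
Power-law: D(18) = r_corr · 18^0.667
  D(18) = 6.594 × 18^0.667 = 6.594 × 6.875 = 45.33 μm
  Mass loss = 45.33 μm × 8.96 g/cm³ = 406.2 g·m⁻²

D(18) = 406 g·m⁻²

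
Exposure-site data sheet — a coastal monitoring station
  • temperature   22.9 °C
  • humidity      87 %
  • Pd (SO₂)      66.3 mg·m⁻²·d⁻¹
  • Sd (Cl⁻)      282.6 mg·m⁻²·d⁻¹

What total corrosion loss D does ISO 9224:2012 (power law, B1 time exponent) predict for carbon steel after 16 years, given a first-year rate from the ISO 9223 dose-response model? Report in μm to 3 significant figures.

D(16) = 825 μm

carbon steel: f(T) = -0.054·(T−10) [T>10 °C] = -0.6966
  SO₂ term: 1.77·66.3^0.52·exp(0.02·87-0.6966) = 44.49
  Sd branch = 0.102·Sd^0.62·e^(0.033·RH+0.04·T) = 148.9 μm/a
  sum: 44.49 + 148.9 → r_corr = 193.4 μm/a
ISO 9224: D(t) = r_corr · t^b with b = 0.523 (carbon steel, B1)
  D(16) = 193.4 × 16^0.523 = 193.4 × 4.263 = 824.7 μm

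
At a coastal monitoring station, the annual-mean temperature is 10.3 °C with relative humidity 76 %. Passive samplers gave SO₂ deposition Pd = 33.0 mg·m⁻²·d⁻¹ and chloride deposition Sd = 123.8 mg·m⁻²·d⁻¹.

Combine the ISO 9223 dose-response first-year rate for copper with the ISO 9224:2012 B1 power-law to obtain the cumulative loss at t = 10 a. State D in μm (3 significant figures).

D(10) = 9.75 μm

copper: f(T) = -0.080·(T−10) [T>10 °C] = -0.0240
  SO₂ term: 0.0053·33.0^0.26·exp(0.059·76-0.0240) = 1.138
  Sd branch = 0.01025·Sd^0.27·e^(0.036·RH+0.049·T) = 0.962 μm/a
  sum: 1.138 + 0.962 → r_corr = 2.1 μm/a
Power-law: D(10) = r_corr · 10^0.667
  D(10) = 2.1 × 10^0.667 = 2.1 × 4.645 = 9.754 μm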